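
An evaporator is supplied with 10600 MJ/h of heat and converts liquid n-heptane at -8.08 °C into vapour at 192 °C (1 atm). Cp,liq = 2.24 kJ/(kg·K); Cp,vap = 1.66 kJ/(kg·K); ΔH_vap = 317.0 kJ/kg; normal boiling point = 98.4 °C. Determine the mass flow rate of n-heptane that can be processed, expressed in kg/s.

Δh = 2.24×(98.4−-8.08) + 317.0 + 1.66×(192−98.4) = 710.89 kJ/kg
Q = 10600 MJ/h = 2944.4 kJ/s = 2944.4 kJ/s
ṁ = Q/Δh = 2944.4 / 710.89 = 4.1419 kg/s

ṁ = 4.14 kg/s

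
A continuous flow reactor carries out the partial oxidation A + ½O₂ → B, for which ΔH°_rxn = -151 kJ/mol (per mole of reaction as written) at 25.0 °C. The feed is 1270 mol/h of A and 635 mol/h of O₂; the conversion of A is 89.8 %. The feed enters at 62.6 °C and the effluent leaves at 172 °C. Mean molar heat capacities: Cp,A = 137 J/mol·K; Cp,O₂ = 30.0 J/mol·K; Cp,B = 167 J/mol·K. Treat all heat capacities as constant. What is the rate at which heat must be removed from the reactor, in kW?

Q_out = 41.3 kW

Extent of reaction ξ = 0.898 × 1270 = 1140.5 mol/h
Reaction term: ξ·ΔH°_rxn = 1140.5 × -151 = -172210 kJ/h
Sensible, feed 62.6→25 °C: -7258.3 kJ/h
Outlet flows (mol/h): A 129.54, O₂ 64.77, B 1140.5
Sensible, products 25→172 °C: 30892 kJ/h
Q = ΔH = -148580 kJ/h = -41.271 kW
Heat removed = 41.271 kW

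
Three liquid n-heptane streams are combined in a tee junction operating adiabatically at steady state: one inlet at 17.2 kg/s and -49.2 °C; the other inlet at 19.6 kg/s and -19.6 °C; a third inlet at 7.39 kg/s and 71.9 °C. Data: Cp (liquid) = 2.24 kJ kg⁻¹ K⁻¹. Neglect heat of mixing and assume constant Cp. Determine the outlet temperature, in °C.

T_out = -15.8 °C

No heat crosses the boundary, so H_out = H_in.
T_out = Σ ṁᵢCp,ᵢTᵢ / Σ ṁᵢCp,ᵢ
      = -1565.9 / 98.986 = -15.819 °C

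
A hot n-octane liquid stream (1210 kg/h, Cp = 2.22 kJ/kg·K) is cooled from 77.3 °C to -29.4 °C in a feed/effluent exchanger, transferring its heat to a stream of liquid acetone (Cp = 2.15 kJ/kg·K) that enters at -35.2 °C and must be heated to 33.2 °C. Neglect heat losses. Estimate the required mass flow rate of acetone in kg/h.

Heat released by hot stream: Q = 1210 × 2.22 × (77.3 − -29.4) = 286620 kJ/h
Energy balance on cold side (adiabatic exchanger): Q = ṁ_c·Cp_c·(T_c,out − T_c,in)
ṁ_c = 286620 / [2.15 × (33.2 − -35.2)] = 1949 kg/h

ṁ_c = 1950 kg/h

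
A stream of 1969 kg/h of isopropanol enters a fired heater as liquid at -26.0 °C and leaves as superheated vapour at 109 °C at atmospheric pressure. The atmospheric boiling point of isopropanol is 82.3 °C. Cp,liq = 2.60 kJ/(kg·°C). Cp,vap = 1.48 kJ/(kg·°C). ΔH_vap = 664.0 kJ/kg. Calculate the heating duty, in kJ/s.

Q = 539 kJ/s

liquid -26.0→82.3 °C: 281.58 kJ/kg
vaporisation at 82.3 °C: 664 kJ/kg
vapour 82.3→109 °C: 39.516 kJ/kg
Δh = 281.58 + 664 + 39.516 = 985.1 kJ/kg
Q = ṁ·Δh = 1969 kg/h × 985.1 kJ/kg = 1.9397e+06 kJ/h
|Q| = 538.79 kW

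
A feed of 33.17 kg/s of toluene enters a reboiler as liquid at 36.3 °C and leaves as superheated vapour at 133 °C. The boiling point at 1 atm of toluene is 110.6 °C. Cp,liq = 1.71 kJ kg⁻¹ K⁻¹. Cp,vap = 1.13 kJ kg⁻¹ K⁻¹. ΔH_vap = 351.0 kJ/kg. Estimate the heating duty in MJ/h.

Q = 60100 MJ/h

liquid 36.3→110.6 °C: 127.05 kJ/kg
vaporisation at 110.6 °C: 351 kJ/kg
vapour 110.6→133 °C: 25.312 kJ/kg
Δh = 127.05 + 351 + 25.312 = 503.37 kJ/kg
Q = ṁ·Δh = 33.17 kg/s × 503.37 kJ/kg = 16697 kJ/s
|Q| = 16697 kW = 60108 MJ/h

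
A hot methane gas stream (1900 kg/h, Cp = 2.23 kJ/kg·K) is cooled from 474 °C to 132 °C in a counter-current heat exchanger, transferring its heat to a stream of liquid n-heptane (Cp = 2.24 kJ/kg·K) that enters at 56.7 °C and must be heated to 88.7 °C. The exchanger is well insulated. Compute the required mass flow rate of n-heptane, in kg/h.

Heat released by hot stream: Q = 1900 × 2.23 × (474 − 132) = 1.4491e+06 kJ/h
Energy balance on cold side (adiabatic exchanger): Q = ṁ_c·Cp_c·(T_c,out − T_c,in)
ṁ_c = 1.4491e+06 / [2.24 × (88.7 − 56.7)] = 20216 kg/h

ṁ_c = 20200 kg/h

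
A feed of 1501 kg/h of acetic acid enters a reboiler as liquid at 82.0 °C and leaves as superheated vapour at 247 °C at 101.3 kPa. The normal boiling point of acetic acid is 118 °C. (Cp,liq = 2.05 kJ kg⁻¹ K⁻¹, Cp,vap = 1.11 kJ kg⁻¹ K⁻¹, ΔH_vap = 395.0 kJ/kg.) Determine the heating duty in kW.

Q = 255 kW

liquid 82.0→118 °C: 73.8 kJ/kg
vaporisation at 118 °C: 395 kJ/kg
vapour 118→247 °C: 143.19 kJ/kg
Δh = 73.8 + 395 + 143.19 = 611.99 kJ/kg
Q = ṁ·Δh = 1501 kg/h × 611.99 kJ/kg = 918600 kJ/h
|Q| = 255.17 kW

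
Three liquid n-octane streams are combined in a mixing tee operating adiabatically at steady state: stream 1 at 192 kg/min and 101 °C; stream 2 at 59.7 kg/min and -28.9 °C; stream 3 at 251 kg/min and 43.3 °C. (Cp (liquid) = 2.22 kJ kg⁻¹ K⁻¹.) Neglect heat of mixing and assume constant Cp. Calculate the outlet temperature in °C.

Energy balance with Q = 0: Σ ṁᵢCp,ᵢ(T_out − Tᵢ) = 0
Σ ṁᵢCp,ᵢTᵢ = 192×2.22×101 + 59.7×2.22×-28.9 + 251×2.22×43.3 = 63348
Σ ṁᵢCp,ᵢ = 192×2.22 + 59.7×2.22 + 251×2.22 = 1116
T_out = 63348 / 1116 = 56.763 °C

T_out = 56.8 °C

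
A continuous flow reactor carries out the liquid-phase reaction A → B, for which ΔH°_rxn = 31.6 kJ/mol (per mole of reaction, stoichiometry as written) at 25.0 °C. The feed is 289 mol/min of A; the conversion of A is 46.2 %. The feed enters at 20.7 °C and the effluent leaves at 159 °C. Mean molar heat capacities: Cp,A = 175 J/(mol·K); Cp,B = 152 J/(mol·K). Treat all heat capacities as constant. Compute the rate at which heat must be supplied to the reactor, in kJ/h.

Q_in = 648000 kJ/h

Extent of reaction ξ = 0.462 × 289 = 133.52 mol/min
Reaction term: ξ·ΔH°_rxn = 133.52 × 31.6 = 4219.2 kJ/min
Sensible, feed 20.7→25 °C: 217.47 kJ/min
Outlet flows (mol/min): A 155.48, B 133.52
Sensible, products 25→159 °C: 6365.5 kJ/min
Q = ΔH = 10802 kJ/min = 180.04 kW
Heat supplied = 648130 kJ/h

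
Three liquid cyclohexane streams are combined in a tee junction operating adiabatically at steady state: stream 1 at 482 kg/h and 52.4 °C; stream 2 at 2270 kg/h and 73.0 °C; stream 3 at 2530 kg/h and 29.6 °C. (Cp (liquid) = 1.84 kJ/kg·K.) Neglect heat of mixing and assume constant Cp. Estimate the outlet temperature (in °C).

T_out = 50.3 °C

Adiabatic, steady state ⇒ Σ ṁᵢCp,ᵢ(T_out − Tᵢ) = 0
Σ ṁᵢCp,ᵢTᵢ = 482×1.84×52.4 + 2270×1.84×73.0 + 2530×1.84×29.6 = 489170
Σ ṁᵢCp,ᵢ = 482×1.84 + 2270×1.84 + 2530×1.84 = 9718.9
T_out = 489170 / 9718.9 = 50.332 °C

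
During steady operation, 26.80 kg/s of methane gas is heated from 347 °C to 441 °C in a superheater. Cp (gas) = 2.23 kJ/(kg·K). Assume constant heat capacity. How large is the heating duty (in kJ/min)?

Q = 337000 kJ/min

Q = ṁ·Cp·ΔT = 26.80 × 2.23 × (441 − 347) = 5617.8 kJ/s
Heating duty = 337070 kJ/min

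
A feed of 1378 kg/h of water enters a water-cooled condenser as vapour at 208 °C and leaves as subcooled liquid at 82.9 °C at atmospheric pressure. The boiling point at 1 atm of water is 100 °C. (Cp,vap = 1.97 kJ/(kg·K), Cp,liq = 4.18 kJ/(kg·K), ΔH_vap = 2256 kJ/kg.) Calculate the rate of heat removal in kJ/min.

vapour 208→100 °C: -212.76 kJ/kg
condensation at 100 °C: -2256 kJ/kg
liquid 100→82.9 °C: -71.478 kJ/kg
Δh = -212.76 + -2256 + -71.478 = -2540.2 kJ/kg
Q = ṁ·Δh = 1378 kg/h × -2540.2 kJ/kg = -3.5004e+06 kJ/h
|Q| = 972.35 kW = 58341 kJ/min

Q_c = 58300 kJ/min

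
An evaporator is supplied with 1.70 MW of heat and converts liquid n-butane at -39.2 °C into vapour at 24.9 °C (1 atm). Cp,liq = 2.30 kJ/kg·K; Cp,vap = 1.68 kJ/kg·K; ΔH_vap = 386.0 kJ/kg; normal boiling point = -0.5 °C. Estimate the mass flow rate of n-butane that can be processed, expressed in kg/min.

Δh = 2.30×(-0.5−-39.2) + 386.0 + 1.68×(24.9−-0.5) = 517.68 kJ/kg
Q = 1.70 MW = 1700 kJ/s = 102000 kJ/min
ṁ = Q/Δh = 102000 / 517.68 = 197.03 kg/min

ṁ = 197 kg/min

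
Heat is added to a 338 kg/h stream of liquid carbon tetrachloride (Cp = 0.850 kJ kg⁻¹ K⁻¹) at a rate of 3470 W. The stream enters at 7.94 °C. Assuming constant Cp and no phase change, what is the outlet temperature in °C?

Q = 3470 W = 12492 kJ/h
ΔT = Q/(ṁ·Cp) = 12492/(338×0.850) = 43.481 K
T_out = 7.94 + 43.481 = 51.421 °C

T_out = 51.4 °C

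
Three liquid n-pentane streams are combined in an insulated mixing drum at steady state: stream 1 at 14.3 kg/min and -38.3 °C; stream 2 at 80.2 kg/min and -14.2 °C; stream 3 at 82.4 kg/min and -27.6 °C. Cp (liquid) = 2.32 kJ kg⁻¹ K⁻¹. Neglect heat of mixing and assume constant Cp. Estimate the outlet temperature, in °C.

Energy balance with Q = 0: Σ ṁᵢCp,ᵢ(T_out − Tᵢ) = 0
Σ ṁᵢCp,ᵢTᵢ = 14.3×2.32×-38.3 + 80.2×2.32×-14.2 + 82.4×2.32×-27.6 = -9189
Σ ṁᵢCp,ᵢ = 14.3×2.32 + 80.2×2.32 + 82.4×2.32 = 410.41
T_out = -9189 / 410.41 = -22.39 °C

T_out = -22.4 °C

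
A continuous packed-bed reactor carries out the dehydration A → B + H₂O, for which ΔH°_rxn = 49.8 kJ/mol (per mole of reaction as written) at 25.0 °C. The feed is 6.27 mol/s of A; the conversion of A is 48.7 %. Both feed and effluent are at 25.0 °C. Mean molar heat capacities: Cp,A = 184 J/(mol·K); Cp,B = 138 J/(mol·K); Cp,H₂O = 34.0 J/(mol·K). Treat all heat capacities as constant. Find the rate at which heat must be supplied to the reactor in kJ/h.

Q_in = 547000 kJ/h

Extent of reaction ξ = 0.487 × 6.27 = 3.0535 mol/s
Reaction term: ξ·ΔH°_rxn = 3.0535 × 49.8 = 152.06 kJ/s
Q = ΔH = 152.06 kJ/s = 152.06 kW
Heat supplied = 547430 kJ/h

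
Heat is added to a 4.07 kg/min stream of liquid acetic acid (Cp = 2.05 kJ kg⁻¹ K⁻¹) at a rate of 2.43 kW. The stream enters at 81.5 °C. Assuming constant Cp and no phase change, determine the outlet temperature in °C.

T_out = 99.0 °C

Q = 2.43 kW = 145.8 kJ/min
ΔT = Q/(ṁ·Cp) = 145.8/(4.07×2.05) = 17.475 K
T_out = 81.5 + 17.475 = 98.975 °C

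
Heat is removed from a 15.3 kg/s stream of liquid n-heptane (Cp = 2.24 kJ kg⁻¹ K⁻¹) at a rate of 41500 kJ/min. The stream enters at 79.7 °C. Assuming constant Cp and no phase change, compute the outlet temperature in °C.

Q = 41500 kJ/min = 691.67 kJ/s
ΔT = Q/(ṁ·Cp) = 691.67/(15.3×2.24) = 20.182 K
T_out = 79.7 − 20.182 = 59.518 °C

T_out = 59.5 °C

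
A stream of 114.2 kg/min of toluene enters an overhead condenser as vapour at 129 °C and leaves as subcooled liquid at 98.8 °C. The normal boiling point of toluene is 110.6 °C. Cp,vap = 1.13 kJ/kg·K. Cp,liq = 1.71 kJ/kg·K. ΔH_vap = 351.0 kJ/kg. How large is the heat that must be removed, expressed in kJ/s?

vapour 129→110.6 °C: -20.792 kJ/kg
condensation at 110.6 °C: -351 kJ/kg
liquid 110.6→98.8 °C: -20.178 kJ/kg
Δh = -20.792 + -351 + -20.178 = -391.97 kJ/kg
Q = ṁ·Δh = 114.2 kg/min × -391.97 kJ/kg = -44763 kJ/min
|Q| = 746.05 kW

Q_c = 746 kJ/s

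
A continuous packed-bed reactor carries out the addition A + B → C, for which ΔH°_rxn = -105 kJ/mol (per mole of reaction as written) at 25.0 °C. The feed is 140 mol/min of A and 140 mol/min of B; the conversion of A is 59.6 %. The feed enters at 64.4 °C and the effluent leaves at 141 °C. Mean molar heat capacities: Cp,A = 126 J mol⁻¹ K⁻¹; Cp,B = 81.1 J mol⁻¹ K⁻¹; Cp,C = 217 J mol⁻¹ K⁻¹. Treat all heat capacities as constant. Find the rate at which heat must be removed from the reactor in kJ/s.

Q_out = 107 kJ/s

Extent of reaction ξ = 0.596 × 140 = 83.44 mol/min
Reaction term: ξ·ΔH°_rxn = 83.44 × -105 = -8761.2 kJ/min
Sensible, feed 64.4→25 °C: -1142.4 kJ/min
Outlet flows (mol/min): A 56.56, B 56.56, C 83.44
Sensible, products 25→141 °C: 3459.1 kJ/min
Q = ΔH = -6444.4 kJ/min = -107.41 kW
Heat removed = 107.41 kJ/s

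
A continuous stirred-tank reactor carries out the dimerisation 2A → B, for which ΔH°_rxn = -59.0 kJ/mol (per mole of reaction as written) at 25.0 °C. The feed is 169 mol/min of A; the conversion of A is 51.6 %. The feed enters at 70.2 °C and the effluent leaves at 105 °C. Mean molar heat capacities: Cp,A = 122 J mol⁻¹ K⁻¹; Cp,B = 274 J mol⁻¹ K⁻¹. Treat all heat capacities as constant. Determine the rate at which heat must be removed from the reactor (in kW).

Q_out = 29.2 kW

Extent of reaction ξ = 0.516 × 169 / 2 = 43.602 mol/min
Reaction term: ξ·ΔH°_rxn = 43.602 × -59.0 = -2572.5 kJ/min
Sensible, feed 70.2→25 °C: -931.93 kJ/min
Outlet flows (mol/min): A 81.796, B 43.602
Sensible, products 25→105 °C: 1754.1 kJ/min
Q = ΔH = -1750.4 kJ/min = -29.173 kW
Heat removed = 29.173 kW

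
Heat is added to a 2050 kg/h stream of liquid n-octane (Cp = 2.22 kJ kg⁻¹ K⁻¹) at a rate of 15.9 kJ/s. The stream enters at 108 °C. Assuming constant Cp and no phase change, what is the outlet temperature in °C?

T_out = 121 °C

Q = 15.9 kJ/s = 57240 kJ/h
ΔT = Q/(ṁ·Cp) = 57240/(2050×2.22) = 12.577 K
T_out = 108 + 12.577 = 120.58 °C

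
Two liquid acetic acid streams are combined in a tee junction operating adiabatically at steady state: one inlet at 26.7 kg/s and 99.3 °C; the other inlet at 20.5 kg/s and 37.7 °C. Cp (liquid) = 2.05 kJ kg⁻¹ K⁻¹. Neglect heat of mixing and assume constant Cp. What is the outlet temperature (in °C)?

Energy balance with Q = 0: Σ ṁᵢCp,ᵢ(T_out − Tᵢ) = 0
Σ ṁᵢCp,ᵢTᵢ = 26.7×2.05×99.3 + 20.5×2.05×37.7 = 7019.5
Σ ṁᵢCp,ᵢ = 26.7×2.05 + 20.5×2.05 = 96.76
T_out = 7019.5 / 96.76 = 72.546 °C

T_out = 72.5 °C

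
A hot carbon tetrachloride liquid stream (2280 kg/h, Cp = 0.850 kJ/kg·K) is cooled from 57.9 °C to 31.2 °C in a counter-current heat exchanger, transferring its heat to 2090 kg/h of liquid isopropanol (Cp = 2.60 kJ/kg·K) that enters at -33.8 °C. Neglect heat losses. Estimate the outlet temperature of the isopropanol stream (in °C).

T_c,out = -24.3 °C

Heat released by hot stream: Q = 2280 × 0.850 × (57.9 − 31.2) = 51745 kJ/h
Energy balance on cold side (adiabatic exchanger): Q = ṁ_c·Cp_c·(T_c,out − T_c,in)
T_c,out = -33.8 + 51745/(2090 × 2.60) = -24.278 °C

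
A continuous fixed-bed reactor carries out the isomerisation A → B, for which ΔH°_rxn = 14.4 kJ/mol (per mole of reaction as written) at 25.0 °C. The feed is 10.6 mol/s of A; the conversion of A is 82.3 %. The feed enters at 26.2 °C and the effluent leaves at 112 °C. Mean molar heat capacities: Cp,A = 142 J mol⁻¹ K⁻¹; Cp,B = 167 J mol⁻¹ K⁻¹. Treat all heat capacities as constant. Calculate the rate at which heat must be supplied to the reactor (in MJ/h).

Q_in = 985 MJ/h

Extent of reaction ξ = 0.823 × 10.6 = 8.7238 mol/s
Reaction term: ξ·ΔH°_rxn = 8.7238 × 14.4 = 125.62 kJ/s
Sensible, feed 26.2→25 °C: -1.8062 kJ/s
Outlet flows (mol/s): A 1.8762, B 8.7238
Sensible, products 25→112 °C: 149.93 kJ/s
Q = ΔH = 273.74 kJ/s = 273.74 kW
Heat supplied = 985.48 MJ/h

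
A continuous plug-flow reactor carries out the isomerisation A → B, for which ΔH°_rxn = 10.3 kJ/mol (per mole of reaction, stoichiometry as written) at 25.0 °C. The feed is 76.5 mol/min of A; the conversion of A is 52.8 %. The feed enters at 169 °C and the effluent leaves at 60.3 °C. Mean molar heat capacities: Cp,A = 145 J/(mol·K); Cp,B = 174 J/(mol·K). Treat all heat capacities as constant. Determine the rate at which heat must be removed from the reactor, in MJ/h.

Extent of reaction ξ = 0.528 × 76.5 = 40.392 mol/min
Reaction term: ξ·ΔH°_rxn = 40.392 × 10.3 = 416.04 kJ/min
Sensible, feed 169→25 °C: -1597.3 kJ/min
Outlet flows (mol/min): A 36.108, B 40.392
Sensible, products 25→60.3 °C: 432.91 kJ/min
Q = ΔH = -748.37 kJ/min = -12.473 kW
Heat removed = 44.902 MJ/h

Q_out = 44.9 MJ/h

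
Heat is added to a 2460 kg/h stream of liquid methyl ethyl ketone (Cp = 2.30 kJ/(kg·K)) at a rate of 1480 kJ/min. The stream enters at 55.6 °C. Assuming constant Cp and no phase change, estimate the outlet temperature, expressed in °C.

T_out = 71.3 °C

Q = 1480 kJ/min = 88800 kJ/h
ΔT = Q/(ṁ·Cp) = 88800/(2460×2.30) = 15.695 K
T_out = 55.6 + 15.695 = 71.295 °C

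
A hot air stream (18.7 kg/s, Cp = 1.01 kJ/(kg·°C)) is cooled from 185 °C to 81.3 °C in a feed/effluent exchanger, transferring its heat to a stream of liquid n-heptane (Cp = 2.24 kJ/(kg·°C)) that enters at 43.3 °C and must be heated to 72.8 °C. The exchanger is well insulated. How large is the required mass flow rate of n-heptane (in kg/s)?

ṁ_c = 29.6 kg/s

Heat released by hot stream: Q = 18.7 × 1.01 × (185 − 81.3) = 1958.6 kJ/s
Energy balance on cold side (adiabatic exchanger): Q = ṁ_c·Cp_c·(T_c,out − T_c,in)
ṁ_c = 1958.6 / [2.24 × (72.8 − 43.3)] = 29.64 kg/s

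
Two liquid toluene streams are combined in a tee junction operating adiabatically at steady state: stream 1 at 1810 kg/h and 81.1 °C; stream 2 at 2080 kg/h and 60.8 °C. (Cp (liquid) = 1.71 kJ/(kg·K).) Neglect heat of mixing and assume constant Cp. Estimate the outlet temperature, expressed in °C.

Adiabatic, steady state ⇒ Σ ṁᵢCp,ᵢ(T_out − Tᵢ) = 0
Σ ṁᵢCp,ᵢTᵢ = 1810×1.71×81.1 + 2080×1.71×60.8 = 467270
Σ ṁᵢCp,ᵢ = 1810×1.71 + 2080×1.71 = 6651.9
T_out = 467270 / 6651.9 = 70.246 °C

T_out = 70.2 °C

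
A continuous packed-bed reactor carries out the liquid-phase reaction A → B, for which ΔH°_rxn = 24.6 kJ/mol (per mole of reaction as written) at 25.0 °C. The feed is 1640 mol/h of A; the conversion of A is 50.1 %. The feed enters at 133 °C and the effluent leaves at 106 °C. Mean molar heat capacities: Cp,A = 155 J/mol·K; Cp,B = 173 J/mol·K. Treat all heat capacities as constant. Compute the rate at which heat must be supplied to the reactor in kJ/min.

Extent of reaction ξ = 0.501 × 1640 = 821.64 mol/h
Reaction term: ξ·ΔH°_rxn = 821.64 × 24.6 = 20212 kJ/h
Sensible, feed 133→25 °C: -27454 kJ/h
Outlet flows (mol/h): A 818.36, B 821.64
Sensible, products 25→106 °C: 21788 kJ/h
Q = ΔH = 14547 kJ/h = 4.0408 kW
Heat supplied = 242.45 kJ/min

Q_in = 242 kJ/min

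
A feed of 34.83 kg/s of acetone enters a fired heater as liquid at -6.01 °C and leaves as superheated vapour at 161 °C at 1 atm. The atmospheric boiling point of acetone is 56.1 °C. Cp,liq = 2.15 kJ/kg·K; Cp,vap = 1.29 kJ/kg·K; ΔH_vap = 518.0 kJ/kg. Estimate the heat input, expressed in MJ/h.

liquid -6.01→56.1 °C: 133.54 kJ/kg
vaporisation at 56.1 °C: 518 kJ/kg
vapour 56.1→161 °C: 135.32 kJ/kg
Δh = 133.54 + 518 + 135.32 = 786.86 kJ/kg
Q = ṁ·Δh = 34.83 kg/s × 786.86 kJ/kg = 27406 kJ/s
|Q| = 27406 kW = 98662 MJ/h

Q = 98700 MJ/h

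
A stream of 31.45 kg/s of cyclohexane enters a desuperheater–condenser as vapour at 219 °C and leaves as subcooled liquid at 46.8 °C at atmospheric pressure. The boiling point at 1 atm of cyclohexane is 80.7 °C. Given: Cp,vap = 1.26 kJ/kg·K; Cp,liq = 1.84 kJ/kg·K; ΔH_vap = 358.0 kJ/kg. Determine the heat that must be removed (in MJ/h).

vapour 219→80.7 °C: -174.26 kJ/kg
condensation at 80.7 °C: -358 kJ/kg
liquid 80.7→46.8 °C: -62.376 kJ/kg
Δh = -174.26 + -358 + -62.376 = -594.63 kJ/kg
Q = ṁ·Δh = 31.45 kg/s × -594.63 kJ/kg = -18701 kJ/s
|Q| = 18701 kW = 67324 MJ/h

Q_c = 67300 MJ/h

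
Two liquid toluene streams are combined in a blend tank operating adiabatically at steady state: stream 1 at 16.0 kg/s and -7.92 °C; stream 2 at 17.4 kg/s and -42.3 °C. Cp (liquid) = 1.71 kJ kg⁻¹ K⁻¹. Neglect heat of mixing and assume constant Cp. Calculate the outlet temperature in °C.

T_out = -25.8 °C

No heat crosses the boundary, so H_out = H_in.
T_out = Σ ṁᵢCp,ᵢTᵢ / Σ ṁᵢCp,ᵢ
      = -1475.3 / 57.114 = -25.831 °C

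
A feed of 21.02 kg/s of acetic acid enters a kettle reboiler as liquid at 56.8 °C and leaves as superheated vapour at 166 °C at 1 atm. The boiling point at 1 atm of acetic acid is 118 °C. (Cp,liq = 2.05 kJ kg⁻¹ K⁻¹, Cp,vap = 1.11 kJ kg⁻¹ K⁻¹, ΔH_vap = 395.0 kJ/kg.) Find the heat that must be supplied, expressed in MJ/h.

Q = 43400 MJ/h

liquid 56.8→118 °C: 125.46 kJ/kg
vaporisation at 118 °C: 395 kJ/kg
vapour 118→166 °C: 53.28 kJ/kg
Δh = 125.46 + 395 + 53.28 = 573.74 kJ/kg
Q = ṁ·Δh = 21.02 kg/s × 573.74 kJ/kg = 12060 kJ/s
|Q| = 12060 kW = 43416 MJ/h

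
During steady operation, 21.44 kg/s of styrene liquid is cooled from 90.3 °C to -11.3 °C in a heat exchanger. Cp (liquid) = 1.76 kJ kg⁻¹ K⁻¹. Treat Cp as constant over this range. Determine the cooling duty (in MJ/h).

Q_c = 13800 MJ/h

Q = ṁ·Cp·ΔT = 21.44 × 1.76 × (-11.3 − 90.3) = -3833.8 kJ/s
Cooling duty = 13802 MJ/h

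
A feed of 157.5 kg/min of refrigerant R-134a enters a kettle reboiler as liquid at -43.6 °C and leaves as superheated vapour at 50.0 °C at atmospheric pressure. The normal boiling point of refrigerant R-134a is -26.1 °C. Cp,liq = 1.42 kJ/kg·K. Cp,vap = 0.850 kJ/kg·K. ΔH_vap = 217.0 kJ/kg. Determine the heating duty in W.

Q = 805000 W

liquid -43.6→-26.1 °C: 24.85 kJ/kg
vaporisation at -26.1 °C: 217 kJ/kg
vapour -26.1→50.0 °C: 64.685 kJ/kg
Δh = 24.85 + 217 + 64.685 = 306.53 kJ/kg
Q = ṁ·Δh = 157.5 kg/min × 306.53 kJ/kg = 48279 kJ/min
|Q| = 804.65 kW = 804650 W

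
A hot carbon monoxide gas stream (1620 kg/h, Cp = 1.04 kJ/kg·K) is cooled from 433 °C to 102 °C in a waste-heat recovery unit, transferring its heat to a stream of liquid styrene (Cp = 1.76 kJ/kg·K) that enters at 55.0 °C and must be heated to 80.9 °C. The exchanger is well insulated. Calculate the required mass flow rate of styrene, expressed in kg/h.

ṁ_c = 12200 kg/h

Heat released by hot stream: Q = 1620 × 1.04 × (433 − 102) = 557670 kJ/h
Energy balance on cold side (adiabatic exchanger): Q = ṁ_c·Cp_c·(T_c,out − T_c,in)
ṁ_c = 557670 / [1.76 × (80.9 − 55.0)] = 12234 kg/h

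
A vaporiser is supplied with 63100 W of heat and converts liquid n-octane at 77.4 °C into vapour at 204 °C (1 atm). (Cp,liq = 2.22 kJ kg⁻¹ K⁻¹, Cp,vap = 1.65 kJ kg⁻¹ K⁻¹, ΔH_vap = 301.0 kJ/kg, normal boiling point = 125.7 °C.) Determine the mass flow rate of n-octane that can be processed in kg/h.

ṁ = 423 kg/h

Δh = 2.22×(125.7−77.4) + 301.0 + 1.65×(204−125.7) = 537.42 kJ/kg
Q = 63100 W = 63.1 kJ/s = 227160 kJ/h
ṁ = Q/Δh = 227160 / 537.42 = 422.69 kg/h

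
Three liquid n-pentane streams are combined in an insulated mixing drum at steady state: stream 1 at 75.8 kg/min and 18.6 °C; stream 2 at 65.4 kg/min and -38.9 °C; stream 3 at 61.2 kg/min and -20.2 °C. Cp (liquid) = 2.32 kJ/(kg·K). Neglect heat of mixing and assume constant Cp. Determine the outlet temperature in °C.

No heat crosses the boundary, so H_out = H_in.
Σ ṁᵢCp,ᵢTᵢ = 75.8×2.32×18.6 + 65.4×2.32×-38.9 + 61.2×2.32×-20.2 = -5499.4
Σ ṁᵢCp,ᵢ = 75.8×2.32 + 65.4×2.32 + 61.2×2.32 = 469.57
T_out = -5499.4 / 469.57 = -11.712 °C

T_out = -11.7 °C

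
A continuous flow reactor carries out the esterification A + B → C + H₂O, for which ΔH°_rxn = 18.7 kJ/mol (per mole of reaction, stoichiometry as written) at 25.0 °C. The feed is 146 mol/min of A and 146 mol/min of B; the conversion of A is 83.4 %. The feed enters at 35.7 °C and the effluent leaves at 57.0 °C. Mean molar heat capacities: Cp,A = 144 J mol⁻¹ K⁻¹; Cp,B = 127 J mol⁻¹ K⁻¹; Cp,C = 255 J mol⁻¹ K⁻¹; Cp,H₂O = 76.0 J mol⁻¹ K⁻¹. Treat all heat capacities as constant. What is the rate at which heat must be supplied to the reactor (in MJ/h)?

Extent of reaction ξ = 0.834 × 146 = 121.76 mol/min
Reaction term: ξ·ΔH°_rxn = 121.76 × 18.7 = 2277 kJ/min
Sensible, feed 35.7→25 °C: -423.36 kJ/min
Outlet flows (mol/min): A 24.236, B 24.236, C 121.76, H₂O 121.76
Sensible, products 25→57.0 °C: 1499.9 kJ/min
Q = ΔH = 3353.5 kJ/min = 55.892 kW
Heat supplied = 201.21 MJ/h

Q_in = 201 MJ/h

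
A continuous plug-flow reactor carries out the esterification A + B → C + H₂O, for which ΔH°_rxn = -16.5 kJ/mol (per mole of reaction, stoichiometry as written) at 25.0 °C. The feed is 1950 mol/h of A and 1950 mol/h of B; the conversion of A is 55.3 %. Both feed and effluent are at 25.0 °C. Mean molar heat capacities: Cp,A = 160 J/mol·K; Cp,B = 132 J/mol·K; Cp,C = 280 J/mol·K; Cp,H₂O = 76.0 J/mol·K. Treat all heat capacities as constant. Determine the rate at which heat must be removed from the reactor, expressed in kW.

Extent of reaction ξ = 0.553 × 1950 = 1078.4 mol/h
Reaction term: ξ·ΔH°_rxn = 1078.4 × -16.5 = -17793 kJ/h
Q = ΔH = -17793 kJ/h = -4.9424 kW
Heat removed = 4.9424 kW

Q_out = 4.94 kW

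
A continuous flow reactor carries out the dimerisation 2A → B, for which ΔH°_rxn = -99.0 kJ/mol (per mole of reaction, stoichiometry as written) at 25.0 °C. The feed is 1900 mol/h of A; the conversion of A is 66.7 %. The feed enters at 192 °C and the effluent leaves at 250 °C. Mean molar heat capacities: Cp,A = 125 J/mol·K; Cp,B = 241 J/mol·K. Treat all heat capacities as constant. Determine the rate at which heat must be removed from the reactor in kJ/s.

Q_out = 14.0 kJ/s

Extent of reaction ξ = 0.667 × 1900 / 2 = 633.65 mol/h
Reaction term: ξ·ΔH°_rxn = 633.65 × -99.0 = -62731 kJ/h
Sensible, feed 192→25 °C: -39662 kJ/h
Outlet flows (mol/h): A 632.7, B 633.65
Sensible, products 25→250 °C: 52154 kJ/h
Q = ΔH = -50239 kJ/h = -13.955 kW
Heat removed = 13.955 kJ/s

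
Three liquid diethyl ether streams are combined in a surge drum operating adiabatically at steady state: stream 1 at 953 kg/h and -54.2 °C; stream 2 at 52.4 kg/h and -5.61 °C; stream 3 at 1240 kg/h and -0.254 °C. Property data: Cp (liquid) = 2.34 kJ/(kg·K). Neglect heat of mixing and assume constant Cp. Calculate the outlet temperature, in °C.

No heat crosses the boundary, so H_out = H_in.
Σ ṁᵢCp,ᵢTᵢ = 953×2.34×-54.2 + 52.4×2.34×-5.61 + 1240×2.34×-0.254 = -122290
Σ ṁᵢCp,ᵢ = 953×2.34 + 52.4×2.34 + 1240×2.34 = 5254.2
T_out = -122290 / 5254.2 = -23.275 °C

T_out = -23.3 °C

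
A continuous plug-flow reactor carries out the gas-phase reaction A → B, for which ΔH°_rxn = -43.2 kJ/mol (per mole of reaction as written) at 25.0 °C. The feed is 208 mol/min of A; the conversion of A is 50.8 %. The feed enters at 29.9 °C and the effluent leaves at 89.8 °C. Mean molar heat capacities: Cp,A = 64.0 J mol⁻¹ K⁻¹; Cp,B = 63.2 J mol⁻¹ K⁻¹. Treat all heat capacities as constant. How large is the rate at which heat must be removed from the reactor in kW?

Q_out = 62.9 kW

Extent of reaction ξ = 0.508 × 208 = 105.66 mol/min
Reaction term: ξ·ΔH°_rxn = 105.66 × -43.2 = -4564.7 kJ/min
Sensible, feed 29.9→25 °C: -65.229 kJ/min
Outlet flows (mol/min): A 102.34, B 105.66
Sensible, products 25→89.8 °C: 857.14 kJ/min
Q = ΔH = -3772.8 kJ/min = -62.88 kW
Heat removed = 62.88 kW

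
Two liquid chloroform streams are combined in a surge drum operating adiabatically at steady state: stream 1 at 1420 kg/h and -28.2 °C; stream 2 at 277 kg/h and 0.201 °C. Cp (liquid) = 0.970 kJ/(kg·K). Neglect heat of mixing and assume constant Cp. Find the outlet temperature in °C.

T_out = -23.6 °C

Energy balance with Q = 0: Σ ṁᵢCp,ᵢ(T_out − Tᵢ) = 0
Σ ṁᵢCp,ᵢTᵢ = 1420×0.970×-28.2 + 277×0.970×0.201 = -38789
Σ ṁᵢCp,ᵢ = 1420×0.970 + 277×0.970 = 1646.1
T_out = -38789 / 1646.1 = -23.564 °C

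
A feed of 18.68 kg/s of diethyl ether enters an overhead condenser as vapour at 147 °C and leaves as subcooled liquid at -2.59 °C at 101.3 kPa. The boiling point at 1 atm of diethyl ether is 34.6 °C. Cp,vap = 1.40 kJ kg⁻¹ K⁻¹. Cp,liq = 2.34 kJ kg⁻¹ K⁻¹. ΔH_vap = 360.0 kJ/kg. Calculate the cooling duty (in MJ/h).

Q_c = 40600 MJ/h

vapour 147→34.6 °C: -157.36 kJ/kg
condensation at 34.6 °C: -360 kJ/kg
liquid 34.6→-2.59 °C: -87.025 kJ/kg
Δh = -157.36 + -360 + -87.025 = -604.38 kJ/kg
Q = ṁ·Δh = 18.68 kg/s × -604.38 kJ/kg = -11290 kJ/s
|Q| = 11290 kW = 40644 MJ/h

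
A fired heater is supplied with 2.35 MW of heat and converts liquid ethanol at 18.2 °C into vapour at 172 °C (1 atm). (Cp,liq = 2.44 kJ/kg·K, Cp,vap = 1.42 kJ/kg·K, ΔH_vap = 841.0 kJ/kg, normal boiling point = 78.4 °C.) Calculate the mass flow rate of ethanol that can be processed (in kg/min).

ṁ = 126 kg/min

Δh = 2.44×(78.4−18.2) + 841.0 + 1.42×(172−78.4) = 1120.8 kJ/kg
Q = 2.35 MW = 2350 kJ/s = 141000 kJ/min
ṁ = Q/Δh = 141000 / 1120.8 = 125.8 kg/min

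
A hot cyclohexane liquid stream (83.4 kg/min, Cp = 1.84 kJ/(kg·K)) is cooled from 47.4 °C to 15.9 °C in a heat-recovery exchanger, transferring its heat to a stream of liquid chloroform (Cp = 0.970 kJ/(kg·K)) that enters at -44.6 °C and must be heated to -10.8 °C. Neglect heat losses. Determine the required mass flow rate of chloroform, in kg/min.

Heat released by hot stream: Q = 83.4 × 1.84 × (47.4 − 15.9) = 4833.9 kJ/min
Energy balance on cold side (adiabatic exchanger): Q = ṁ_c·Cp_c·(T_c,out − T_c,in)
ṁ_c = 4833.9 / [0.970 × (-10.8 − -44.6)] = 147.44 kg/min

ṁ_c = 147 kg/min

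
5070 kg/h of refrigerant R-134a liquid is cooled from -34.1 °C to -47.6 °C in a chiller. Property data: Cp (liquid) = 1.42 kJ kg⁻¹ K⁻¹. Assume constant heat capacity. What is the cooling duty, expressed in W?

Q = ṁ·Cp·ΔT = 5070 × 1.42 × (-47.6 − -34.1) = -97192 kJ/h
Converting: 97192 / 3600 s = 26.998 kW
Cooling duty = 26998 W

Q_c = 27000 W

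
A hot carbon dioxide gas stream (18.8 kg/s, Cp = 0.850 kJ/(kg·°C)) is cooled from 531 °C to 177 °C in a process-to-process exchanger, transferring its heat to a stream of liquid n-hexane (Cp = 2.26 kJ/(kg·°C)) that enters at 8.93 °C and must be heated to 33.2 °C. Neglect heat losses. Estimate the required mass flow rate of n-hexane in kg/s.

Heat released by hot stream: Q = 18.8 × 0.850 × (531 − 177) = 5656.9 kJ/s
Energy balance on cold side (adiabatic exchanger): Q = ṁ_c·Cp_c·(T_c,out − T_c,in)
ṁ_c = 5656.9 / [2.26 × (33.2 − 8.93)] = 103.13 kg/s

ṁ_c = 103 kg/s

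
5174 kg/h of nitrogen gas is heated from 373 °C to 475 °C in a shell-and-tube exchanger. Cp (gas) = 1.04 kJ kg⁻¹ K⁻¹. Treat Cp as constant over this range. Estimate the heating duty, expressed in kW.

Q = 152 kW

Q = ṁ·Cp·ΔT = 5174 × 1.04 × (475 − 373) = 548860 kJ/h
Converting: 548860 / 3600 s = 152.46 kW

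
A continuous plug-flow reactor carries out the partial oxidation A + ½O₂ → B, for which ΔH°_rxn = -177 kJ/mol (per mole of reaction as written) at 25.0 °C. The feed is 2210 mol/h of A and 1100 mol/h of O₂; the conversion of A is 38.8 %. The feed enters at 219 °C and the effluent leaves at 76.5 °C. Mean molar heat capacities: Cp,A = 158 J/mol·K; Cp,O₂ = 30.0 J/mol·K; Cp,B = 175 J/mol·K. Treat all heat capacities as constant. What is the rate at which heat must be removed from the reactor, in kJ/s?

Extent of reaction ξ = 0.388 × 2210 = 857.48 mol/h
Reaction term: ξ·ΔH°_rxn = 857.48 × -177 = -151770 kJ/h
Sensible, feed 219→25 °C: -74143 kJ/h
Outlet flows (mol/h): A 1352.5, O₂ 671.26, B 857.48
Sensible, products 25→76.5 °C: 19771 kJ/h
Q = ΔH = -206150 kJ/h = -57.263 kW
Heat removed = 57.263 kJ/s

Q_out = 57.3 kJ/s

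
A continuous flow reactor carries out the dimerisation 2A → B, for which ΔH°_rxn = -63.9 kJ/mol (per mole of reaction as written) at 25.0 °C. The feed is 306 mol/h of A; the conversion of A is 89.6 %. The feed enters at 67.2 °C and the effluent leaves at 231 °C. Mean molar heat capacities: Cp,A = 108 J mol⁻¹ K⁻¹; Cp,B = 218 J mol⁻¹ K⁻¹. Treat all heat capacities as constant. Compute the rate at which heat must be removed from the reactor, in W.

Q_out = 914 W

Extent of reaction ξ = 0.896 × 306 / 2 = 137.09 mol/h
Reaction term: ξ·ΔH°_rxn = 137.09 × -63.9 = -8759.9 kJ/h
Sensible, feed 67.2→25 °C: -1394.6 kJ/h
Outlet flows (mol/h): A 31.824, B 137.09
Sensible, products 25→231 °C: 6864.4 kJ/h
Q = ΔH = -3290.2 kJ/h = -0.91394 kW
Heat removed = 913.94 W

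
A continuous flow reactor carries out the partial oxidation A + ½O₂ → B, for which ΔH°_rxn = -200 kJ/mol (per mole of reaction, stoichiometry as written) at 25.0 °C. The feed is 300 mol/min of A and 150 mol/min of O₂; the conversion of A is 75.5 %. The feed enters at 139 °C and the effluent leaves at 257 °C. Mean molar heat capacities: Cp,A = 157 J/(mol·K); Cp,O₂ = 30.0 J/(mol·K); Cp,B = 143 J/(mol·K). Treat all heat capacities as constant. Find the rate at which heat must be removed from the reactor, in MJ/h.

Q_out = 2440 MJ/h

Extent of reaction ξ = 0.755 × 300 = 226.5 mol/min
Reaction term: ξ·ΔH°_rxn = 226.5 × -200 = -45300 kJ/min
Sensible, feed 139→25 °C: -5882.4 kJ/min
Outlet flows (mol/min): A 73.5, O₂ 36.75, B 226.5
Sensible, products 25→257 °C: 10447 kJ/min
Q = ΔH = -40735 kJ/min = -678.92 kW
Heat removed = 2444.1 MJ/h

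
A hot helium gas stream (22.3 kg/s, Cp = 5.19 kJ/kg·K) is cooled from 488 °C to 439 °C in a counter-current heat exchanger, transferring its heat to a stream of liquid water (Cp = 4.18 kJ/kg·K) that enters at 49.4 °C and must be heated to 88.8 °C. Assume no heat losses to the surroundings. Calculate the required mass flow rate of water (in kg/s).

Heat released by hot stream: Q = 22.3 × 5.19 × (488 − 439) = 5671.1 kJ/s
Energy balance on cold side (adiabatic exchanger): Q = ṁ_c·Cp_c·(T_c,out − T_c,in)
ṁ_c = 5671.1 / [4.18 × (88.8 − 49.4)] = 34.435 kg/s

ṁ_c = 34.4 kg/s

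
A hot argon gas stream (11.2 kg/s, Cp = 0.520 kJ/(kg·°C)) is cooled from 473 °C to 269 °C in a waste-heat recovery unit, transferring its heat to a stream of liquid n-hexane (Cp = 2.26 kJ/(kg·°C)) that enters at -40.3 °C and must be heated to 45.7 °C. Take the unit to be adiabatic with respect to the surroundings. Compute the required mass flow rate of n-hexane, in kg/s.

ṁ_c = 6.11 kg/s

Heat released by hot stream: Q = 11.2 × 0.520 × (473 − 269) = 1188.1 kJ/s
Energy balance on cold side (adiabatic exchanger): Q = ṁ_c·Cp_c·(T_c,out − T_c,in)
ṁ_c = 1188.1 / [2.26 × (45.7 − -40.3)] = 6.1129 kg/s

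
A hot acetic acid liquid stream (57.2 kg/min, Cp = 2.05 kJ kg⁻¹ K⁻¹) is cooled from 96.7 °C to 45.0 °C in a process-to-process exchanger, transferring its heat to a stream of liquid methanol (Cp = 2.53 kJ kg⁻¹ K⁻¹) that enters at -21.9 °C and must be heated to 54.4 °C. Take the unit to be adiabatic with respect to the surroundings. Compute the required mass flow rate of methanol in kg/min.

ṁ_c = 31.4 kg/min

Heat released by hot stream: Q = 57.2 × 2.05 × (96.7 − 45.0) = 6062.3 kJ/min
Energy balance on cold side (adiabatic exchanger): Q = ṁ_c·Cp_c·(T_c,out − T_c,in)
ṁ_c = 6062.3 / [2.53 × (54.4 − -21.9)] = 31.405 kg/min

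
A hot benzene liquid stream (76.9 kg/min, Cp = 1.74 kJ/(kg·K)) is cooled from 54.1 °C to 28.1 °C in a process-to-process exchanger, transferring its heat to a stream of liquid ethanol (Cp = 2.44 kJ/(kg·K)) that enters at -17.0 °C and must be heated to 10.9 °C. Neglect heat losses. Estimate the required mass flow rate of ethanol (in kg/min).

ṁ_c = 51.1 kg/min

Heat released by hot stream: Q = 76.9 × 1.74 × (54.1 − 28.1) = 3479 kJ/min
Energy balance on cold side (adiabatic exchanger): Q = ṁ_c·Cp_c·(T_c,out − T_c,in)
ṁ_c = 3479 / [2.44 × (10.9 − -17.0)] = 51.104 kg/min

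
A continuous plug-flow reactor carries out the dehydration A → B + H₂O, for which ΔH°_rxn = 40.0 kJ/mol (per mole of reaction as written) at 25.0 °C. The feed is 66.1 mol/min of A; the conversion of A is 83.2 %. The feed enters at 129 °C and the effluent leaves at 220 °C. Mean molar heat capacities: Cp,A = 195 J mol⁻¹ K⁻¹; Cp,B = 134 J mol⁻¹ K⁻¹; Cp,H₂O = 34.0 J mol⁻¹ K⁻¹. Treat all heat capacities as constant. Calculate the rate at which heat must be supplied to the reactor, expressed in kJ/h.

Extent of reaction ξ = 0.832 × 66.1 = 54.995 mol/min
Reaction term: ξ·ΔH°_rxn = 54.995 × 40.0 = 2199.8 kJ/min
Sensible, feed 129→25 °C: -1340.5 kJ/min
Outlet flows (mol/min): A 11.105, B 54.995, H₂O 54.995
Sensible, products 25→220 °C: 2223.9 kJ/min
Q = ΔH = 3083.2 kJ/min = 51.387 kW
Heat supplied = 184990 kJ/h

Q_in = 185000 kJ/h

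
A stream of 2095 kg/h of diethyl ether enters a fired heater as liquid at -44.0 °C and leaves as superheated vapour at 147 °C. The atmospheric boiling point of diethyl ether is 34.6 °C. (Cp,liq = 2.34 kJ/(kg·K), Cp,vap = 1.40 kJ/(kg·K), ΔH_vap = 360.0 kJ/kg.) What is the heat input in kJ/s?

Q = 408 kJ/s

liquid -44.0→34.6 °C: 183.92 kJ/kg
vaporisation at 34.6 °C: 360 kJ/kg
vapour 34.6→147 °C: 157.36 kJ/kg
Δh = 183.92 + 360 + 157.36 = 701.28 kJ/kg
Q = ṁ·Δh = 2095 kg/h × 701.28 kJ/kg = 1.4692e+06 kJ/h
|Q| = 408.11 kW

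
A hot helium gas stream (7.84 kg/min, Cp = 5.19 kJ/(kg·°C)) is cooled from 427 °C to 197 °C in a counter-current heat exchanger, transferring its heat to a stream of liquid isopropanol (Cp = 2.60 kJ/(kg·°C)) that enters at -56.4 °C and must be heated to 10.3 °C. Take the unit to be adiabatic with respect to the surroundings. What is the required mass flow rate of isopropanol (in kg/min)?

Heat released by hot stream: Q = 7.84 × 5.19 × (427 − 197) = 9358.6 kJ/min
Energy balance on cold side (adiabatic exchanger): Q = ṁ_c·Cp_c·(T_c,out − T_c,in)
ṁ_c = 9358.6 / [2.60 × (10.3 − -56.4)] = 53.965 kg/min

ṁ_c = 54.0 kg/min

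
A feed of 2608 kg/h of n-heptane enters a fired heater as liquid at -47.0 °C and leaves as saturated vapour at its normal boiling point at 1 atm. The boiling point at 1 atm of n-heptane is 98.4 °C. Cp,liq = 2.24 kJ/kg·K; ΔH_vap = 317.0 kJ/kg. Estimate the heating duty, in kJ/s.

Q = 466 kJ/s

liquid -47.0→98.4 °C: 325.7 kJ/kg
vaporisation at 98.4 °C: 317 kJ/kg
Δh = 325.7 + 317 = 642.7 kJ/kg
Q = ṁ·Δh = 2608 kg/h × 642.7 kJ/kg = 1.6762e+06 kJ/h
|Q| = 465.6 kW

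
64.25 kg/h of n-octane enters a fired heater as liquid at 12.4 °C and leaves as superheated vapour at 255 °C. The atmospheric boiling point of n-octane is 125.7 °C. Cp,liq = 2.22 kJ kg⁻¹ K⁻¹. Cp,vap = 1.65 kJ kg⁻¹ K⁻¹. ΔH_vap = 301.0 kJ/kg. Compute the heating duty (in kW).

liquid 12.4→125.7 °C: 251.53 kJ/kg
vaporisation at 125.7 °C: 301 kJ/kg
vapour 125.7→255 °C: 213.34 kJ/kg
Δh = 251.53 + 301 + 213.34 = 765.87 kJ/kg
Q = ṁ·Δh = 64.25 kg/h × 765.87 kJ/kg = 49207 kJ/h
|Q| = 13.669 kW

Q = 13.7 kW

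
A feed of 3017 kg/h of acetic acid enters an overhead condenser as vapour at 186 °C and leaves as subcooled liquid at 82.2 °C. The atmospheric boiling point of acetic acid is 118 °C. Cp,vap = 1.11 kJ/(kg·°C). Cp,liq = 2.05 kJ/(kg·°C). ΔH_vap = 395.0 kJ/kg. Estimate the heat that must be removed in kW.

vapour 186→118 °C: -75.48 kJ/kg
condensation at 118 °C: -395 kJ/kg
liquid 118→82.2 °C: -73.39 kJ/kg
Δh = -75.48 + -395 + -73.39 = -543.87 kJ/kg
Q = ṁ·Δh = 3017 kg/h × -543.87 kJ/kg = -1.6409e+06 kJ/h
|Q| = 455.79 kW

Q_c = 456 kW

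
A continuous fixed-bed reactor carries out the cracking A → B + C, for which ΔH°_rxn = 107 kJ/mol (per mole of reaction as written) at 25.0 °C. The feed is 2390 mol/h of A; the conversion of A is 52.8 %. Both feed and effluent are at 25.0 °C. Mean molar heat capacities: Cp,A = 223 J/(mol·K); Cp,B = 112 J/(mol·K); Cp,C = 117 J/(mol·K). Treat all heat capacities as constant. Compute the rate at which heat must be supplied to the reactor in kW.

Extent of reaction ξ = 0.528 × 2390 = 1261.9 mol/h
Reaction term: ξ·ΔH°_rxn = 1261.9 × 107 = 135030 kJ/h
Q = ΔH = 135030 kJ/h = 37.507 kW
Heat supplied = 37.507 kW

Q_in = 37.5 kW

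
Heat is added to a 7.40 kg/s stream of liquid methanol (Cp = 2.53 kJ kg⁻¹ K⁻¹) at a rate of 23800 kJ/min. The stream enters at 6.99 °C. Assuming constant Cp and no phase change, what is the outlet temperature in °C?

Q = 23800 kJ/min = 396.67 kJ/s
ΔT = Q/(ṁ·Cp) = 396.67/(7.40×2.53) = 21.187 K
T_out = 6.99 + 21.187 = 28.177 °C

T_out = 28.2 °C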